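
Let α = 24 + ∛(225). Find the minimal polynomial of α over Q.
m_α(x) = x^3 - 72x^2 + 1728x - 14049

Set β = α - 24 = ∛(225), so β^3 = 225. Then (α - 24)^3 - 225 = 0, i.e. α is a root of g(x) = (x - 24)^3 - 225 = x^3 - 72x^2 + 1728x - 14049. Since g(x) = h(x - 24) where h(x) = x^3 - 225, and h is irreducible over Q (because 225 is not a perfect cube, so h has no rational root, and a monic cubic with no rational root is irreducible), g is also irreducible (irreducibility is preserved under the substitution x → x - 24). Hence m_α(x) = x^3 - 72x^2 + 1728x - 14049.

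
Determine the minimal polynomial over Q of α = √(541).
m_α(x) = x^2 - 541

α satisfies α^2 - 541 = 0, so x^2 - 541 annihilates α. Since d = 541 is squarefree and ≠ 1, it is not a perfect square in Q, so x^2 - 541 has no rational root and is therefore irreducible over Q (a degree-2 polynomial over a field is irreducible iff it has no root). Hence m_α(x) = x^2 - 541.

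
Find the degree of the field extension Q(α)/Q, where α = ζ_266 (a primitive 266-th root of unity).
[Q(α):Q] = 108

The minimal polynomial of ζ_266 over Q is the 266-th cyclotomic polynomial Φ_266(x), which is irreducible over Q and has degree φ(266) = 108. Hence [Q(α):Q] = φ(266) = 108.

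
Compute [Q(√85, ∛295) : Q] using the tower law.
[Q(√85, ∛295) : Q] = 6

Let L = Q(√85, ∛295). Since Q(√85) ⊂ L and [Q(√85):Q] = 2, the tower law gives 2 | [L:Q]. Likewise Q(∛295) ⊂ L with [Q(∛295):Q] = 3 (because 295 is not a perfect cube), so 3 | [L:Q]. As gcd(2,3) = 1, [L:Q] is divisible by 6. Conversely L is generated over Q by √85 and ∛295, so [L:Q] ≤ 2·3 = 6. Therefore [Q(√85, ∛295) : Q] = 6.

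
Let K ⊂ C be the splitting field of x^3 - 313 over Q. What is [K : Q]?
[K : Q] = 6

The roots of x^3 - 313 are ∛313, ω∛313, ω^2∛313 where ω = e^(2πi/3) is a primitive cube root of unity, so K = Q(∛313, ω). Now [Q(∛313):Q] = 3 (since 313 is not a perfect cube, x^3 - 313 is irreducible) and [Q(ω):Q] = 2. Both 2 and 3 divide [K:Q], and [K:Q] ≤ 3·2 = 6, so [K:Q] = 6. (Equivalently: Q(∛313) ⊂ R but ω ∉ R, so [K : Q(∛313)] = 2.)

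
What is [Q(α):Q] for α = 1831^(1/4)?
[Q(α):Q] = 4

α is a root of x^4 - 1831. By Eisenstein's criterion at the prime p = 1831 (which divides the constant term 1831 but p^2 = 3352561 does not, since 1831 is squarefree), x^4 - 1831 is irreducible over Q. Hence [Q(α):Q] = 4.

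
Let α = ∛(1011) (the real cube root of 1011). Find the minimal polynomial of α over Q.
m_α(x) = x^3 - 1011

α satisfies α^3 = 1011, so x^3 - 1011 annihilates α. By the rational root test, a rational root p/q (in lowest terms) of x^3 - 1011 would satisfy p^3 = 1011 q^3, forcing q = 1 and p^3 = 1011; but 1011 is not a perfect cube, contradiction. A monic cubic over Q with no rational root is irreducible (any nontrivial factorization would include a linear factor). Hence x^3 - 1011 is the minimal polynomial of α, and in particular [Q(α):Q] = 3.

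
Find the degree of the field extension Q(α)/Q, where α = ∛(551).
[Q(α):Q] = 3

The minimal polynomial of α is x^3 - 551, irreducible over Q since 551 is not a perfect cube (so x^3 - 551 has no rational root). Hence [Q(α):Q] = deg(m_α) = 3.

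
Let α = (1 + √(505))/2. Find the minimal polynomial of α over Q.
m_α(x) = x^2 - x - 126

From 2α - 1 = √(505), squaring gives (2α - 1)^2 = 505, i.e. 4α^2 - 4α + 1 = 505, so α^2 - α + (1 - 505)/4 = 0. Since 505 ≡ 1 (mod 4), (1 - 505)/4 = -126 ∈ Z. The polynomial x^2 - x - 126 has discriminant 1 - 4·(-126) = 505, which is not a perfect square in Q (d = 505 is squarefree and ≠ 1), so x^2 - x - 126 is irreducible over Q. It is the minimal polynomial of α.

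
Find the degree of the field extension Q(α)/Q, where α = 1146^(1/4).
[Q(α):Q] = 4

α is a root of x^4 - 1146. By Eisenstein's criterion at the prime p = 2 (which divides the constant term 1146 but p^2 = 4 does not, since 1146 is squarefree), x^4 - 1146 is irreducible over Q. Hence [Q(α):Q] = 4.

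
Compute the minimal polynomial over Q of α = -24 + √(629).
m_α(x) = x^2 + 48x - 53

From α + 24 = √(629), squaring gives (α + 24)^2 = 629, i.e. α^2 + 48α + 576 = 629, so α^2 + 48α - 53 = 0. The discriminant of x^2 + 48x - 53 is (48)^2 - 4·(-53) = 2304 + 212 = 2516, and 4·(629) is not a perfect square in Q since 629 is squarefree and ≠ 1. Hence x^2 + 48x - 53 is irreducible over Q and is the minimal polynomial of α.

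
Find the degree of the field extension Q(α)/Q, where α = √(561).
[Q(α):Q] = 2

[Q(α):Q] equals the degree of the minimal polynomial of α. Here α^2 = 561 and x^2 - 561 is irreducible (d = 561 is squarefree, ≠ 1, hence not a square), so deg(m_α) = 2. Thus [Q(α):Q] = 2.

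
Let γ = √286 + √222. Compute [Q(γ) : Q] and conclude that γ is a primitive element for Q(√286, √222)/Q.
[Q(γ) : Q] = 4 (equivalently, Q(γ) = Q(√286, √222))

Obviously Q(γ) ⊆ Q(√286, √222), and [Q(√286, √222):Q] = 4 (since 286, 222 are distinct squarefree integers > 1 with 63492 not a perfect square). To show equality we compute the minimal polynomial of γ. From γ = √286 + √222: γ^2 = 286 + 2√(63492) + 222 = 508 + 2√(63492), so γ^2 - 508 = 2√(63492); squaring, (γ^2 - 508)^2 = 4·63492, i.e. γ^4 - 1016γ^2 + 258064 - 253968 = 0, i.e. γ^4 - 1016γ^2 + 4096 = 0. So γ is a root of x^4 - 1016x^2 + 4096. This polynomial is irreducible over Q: it has no rational root (each ±√286 ± √222 is irrational), and any factorization into two quadratics over Q would force √(63492) ∈ Q (pairing opposite roots) or √286, √222 ∈ Q (other pairings), all impossible. Hence [Q(γ):Q] = 4 = [Q(√286, √222):Q], so Q(γ) = Q(√286, √222).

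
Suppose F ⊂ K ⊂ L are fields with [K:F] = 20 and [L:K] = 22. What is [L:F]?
[L:F] = 440

The tower law says that for any tower of field extensions F ⊂ K ⊂ L with finite degrees, [L:F] = [L:K] · [K:F]. Here this gives [L:F] = 22 · 20 = 440.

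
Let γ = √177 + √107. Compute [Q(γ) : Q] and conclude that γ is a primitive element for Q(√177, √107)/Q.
[Q(γ) : Q] = 4 (equivalently, Q(γ) = Q(√177, √107))

Obviously Q(γ) ⊆ Q(√177, √107), and [Q(√177, √107):Q] = 4 (since 177, 107 are distinct squarefree integers > 1 with 18939 not a perfect square). To show equality we compute the minimal polynomial of γ. From γ = √177 + √107: γ^2 = 177 + 2√(18939) + 107 = 284 + 2√(18939), so γ^2 - 284 = 2√(18939); squaring, (γ^2 - 284)^2 = 4·18939, i.e. γ^4 - 568γ^2 + 80656 - 75756 = 0, i.e. γ^4 - 568γ^2 + 4900 = 0. So γ is a root of x^4 - 568x^2 + 4900. This polynomial is irreducible over Q: it has no rational root (each ±√177 ± √107 is irrational), and any factorization into two quadratics over Q would force √(18939) ∈ Q (pairing opposite roots) or √177, √107 ∈ Q (other pairings), all impossible. Hence [Q(γ):Q] = 4 = [Q(√177, √107):Q], so Q(γ) = Q(√177, √107).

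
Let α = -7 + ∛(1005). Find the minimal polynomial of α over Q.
m_α(x) = x^3 + 21x^2 + 147x - 662

Set β = α + 7 = ∛(1005), so β^3 = 1005. Then (α + 7)^3 - 1005 = 0, i.e. α is a root of g(x) = (x + 7)^3 - 1005 = x^3 + 21x^2 + 147x - 662. Since g(x) = h(x + 7) where h(x) = x^3 - 1005, and h is irreducible over Q (because 1005 is not a perfect cube, so h has no rational root, and a monic cubic with no rational root is irreducible), g is also irreducible (irreducibility is preserved under the substitution x → x + 7). Hence m_α(x) = x^3 + 21x^2 + 147x - 662.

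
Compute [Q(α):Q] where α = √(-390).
[Q(α):Q] = 2

[Q(α):Q] equals the degree of the minimal polynomial of α. Here α^2 = -390 and x^2 + 390 is irreducible (d = -390 is squarefree, ≠ 1, hence not a square), so deg(m_α) = 2. Thus [Q(α):Q] = 2.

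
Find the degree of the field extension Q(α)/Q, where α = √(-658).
[Q(α):Q] = 2

[Q(α):Q] equals the degree of the minimal polynomial of α. Here α^2 = -658 and x^2 + 658 is irreducible (d = -658 is squarefree, ≠ 1, hence not a square), so deg(m_α) = 2. Thus [Q(α):Q] = 2.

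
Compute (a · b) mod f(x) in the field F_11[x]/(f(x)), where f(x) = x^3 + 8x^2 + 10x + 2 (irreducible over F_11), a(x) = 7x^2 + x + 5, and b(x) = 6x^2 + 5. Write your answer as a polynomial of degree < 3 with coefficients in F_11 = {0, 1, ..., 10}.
a · b ≡ 8x^2 + 9x + 3 (mod f(x))

Multiply in F_11[x]: a(x)·b(x) = (7x^2 + x + 5)·(6x^2 + 5) = 9x^4 + 6x^3 + 10x^2 + 5x + 3. This has degree ≥ 3, so divide by f(x) over F_11: 9x^4 + 6x^3 + 10x^2 + 5x + 3 = (9x)·(x^3 + 8x^2 + 10x + 2) + (8x^2 + 9x + 3). Hence a·b ≡ 8x^2 + 9x + 3 (mod f). (F_11[x]/(f) is a field with 11^3 = 1331 elements since f is irreducible of degree 3.)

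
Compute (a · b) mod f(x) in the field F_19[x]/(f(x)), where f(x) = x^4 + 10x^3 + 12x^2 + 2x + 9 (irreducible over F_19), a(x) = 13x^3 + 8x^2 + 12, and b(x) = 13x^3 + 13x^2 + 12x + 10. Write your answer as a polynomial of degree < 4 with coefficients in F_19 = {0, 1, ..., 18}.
a · b ≡ 17x^3 + 13x^2 + 6x + 13 (mod f(x))

Multiply in F_19[x]: a(x)·b(x) = (13x^3 + 8x^2 + 12)·(13x^3 + 13x^2 + 12x + 10) = 17x^6 + 7x^5 + 13x^4 + 2x^3 + 8x^2 + 11x + 6. This has degree ≥ 4, so divide by f(x) over F_19: 17x^6 + 7x^5 + 13x^4 + 2x^3 + 8x^2 + 11x + 6 = (17x^2 + 8x + 14)·(x^4 + 10x^3 + 12x^2 + 2x + 9) + (17x^3 + 13x^2 + 6x + 13). Hence a·b ≡ 17x^3 + 13x^2 + 6x + 13 (mod f). (F_19[x]/(f) is a field with 19^4 = 130321 elements since f is irreducible of degree 4.)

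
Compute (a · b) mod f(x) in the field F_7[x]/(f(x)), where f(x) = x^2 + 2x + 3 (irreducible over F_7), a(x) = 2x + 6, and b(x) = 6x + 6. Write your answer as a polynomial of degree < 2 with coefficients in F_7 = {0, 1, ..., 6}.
a · b ≡ 3x (mod f(x))

Multiply in F_7[x]: a(x)·b(x) = (2x + 6)·(6x + 6) = 5x^2 + 6x + 1. This has degree ≥ 2, so divide by f(x) over F_7: 5x^2 + 6x + 1 = (5)·(x^2 + 2x + 3) + (3x). Hence a·b ≡ 3x (mod f). (F_7[x]/(f) is a field with 7^2 = 49 elements since f is irreducible of degree 2.)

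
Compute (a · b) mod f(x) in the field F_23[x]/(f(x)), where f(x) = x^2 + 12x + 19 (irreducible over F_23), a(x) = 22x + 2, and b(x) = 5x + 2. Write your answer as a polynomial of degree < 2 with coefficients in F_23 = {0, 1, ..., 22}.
a · b ≡ 22x + 7 (mod f(x))

Multiply in F_23[x]: a(x)·b(x) = (22x + 2)·(5x + 2) = 18x^2 + 8x + 4. This has degree ≥ 2, so divide by f(x) over F_23: 18x^2 + 8x + 4 = (18)·(x^2 + 12x + 19) + (22x + 7). Hence a·b ≡ 22x + 7 (mod f). (F_23[x]/(f) is a field with 23^2 = 529 elements since f is irreducible of degree 2.)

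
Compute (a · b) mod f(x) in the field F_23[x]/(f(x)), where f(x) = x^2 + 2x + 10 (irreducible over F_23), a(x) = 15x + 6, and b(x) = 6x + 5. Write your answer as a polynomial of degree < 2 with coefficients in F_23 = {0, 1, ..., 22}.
a · b ≡ 4 (mod f(x))

Multiply in F_23[x]: a(x)·b(x) = (15x + 6)·(6x + 5) = 21x^2 + 19x + 7. This has degree ≥ 2, so divide by f(x) over F_23: 21x^2 + 19x + 7 = (21)·(x^2 + 2x + 10) + (4). Hence a·b ≡ 4 (mod f). (F_23[x]/(f) is a field with 23^2 = 529 elements since f is irreducible of degree 2.)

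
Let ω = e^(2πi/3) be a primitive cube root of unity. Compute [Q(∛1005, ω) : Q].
[Q(∛1005, ω) : Q] = 6

[Q(∛1005):Q] = 3 (min poly x^3 - 1005, irreducible since 1005 is not a perfect cube). [Q(ω):Q] = 2 (min poly x^2 + x + 1). Since Q(∛1005) ⊂ R and ω ∉ R, we have ω ∉ Q(∛1005), so x^2 + x + 1 remains irreducible over Q(∛1005) and [Q(∛1005, ω) : Q(∛1005)] = 2. By the tower law, [Q(∛1005, ω) : Q] = 3 · 2 = 6. (In fact Q(∛1005, ω) is the splitting field of x^3 - 1005 over Q.)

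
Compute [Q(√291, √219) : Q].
[Q(√291, √219) : Q] = 4

[Q(√291):Q] = 2 (min poly x^2 - 291, irreducible since 291 is squarefree > 1). For the top step, suppose √219 ∈ Q(√291), say √219 = c + d√291 with c, d ∈ Q. Squaring: 219 = c^2 + 291d^2 + 2cd√291. Since √291 ∉ Q this forces 2cd = 0. If d = 0 then √219 = c ∈ Q, contradicting 219 squarefree > 1. If c = 0 then 219 = 291d^2, so 291·219 = (291d)^2 is a perfect square in Q — but 291·219 = 63729 is not a perfect square (since 291 and 219 are distinct squarefree integers). Contradiction. Hence √219 ∉ Q(√291), so x^2 - 219 stays irreducible over Q(√291) and [Q(√291, √219) : Q(√291)] = 2. By the tower law, [Q(√291, √219) : Q] = 2 · 2 = 4.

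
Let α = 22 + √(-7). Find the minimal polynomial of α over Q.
m_α(x) = x^2 - 44x + 491

From α - 22 = √(-7), squaring gives (α - 22)^2 = -7, i.e. α^2 - 44α + 484 = -7, so α^2 - 44α + 491 = 0. The discriminant of x^2 - 44x + 491 is (-44)^2 - 4·(491) = 1936 - 1964 = -28, and 4·(-7) is not a perfect square in Q since -7 is squarefree and ≠ 1. Hence x^2 - 44x + 491 is irreducible over Q and is the minimal polynomial of α.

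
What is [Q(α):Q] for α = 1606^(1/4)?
[Q(α):Q] = 4

α is a root of x^4 - 1606. By Eisenstein's criterion at the prime p = 2 (which divides the constant term 1606 but p^2 = 4 does not, since 1606 is squarefree), x^4 - 1606 is irreducible over Q. Hence [Q(α):Q] = 4.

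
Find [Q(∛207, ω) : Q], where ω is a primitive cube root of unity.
[Q(∛207, ω) : Q] = 6

[Q(∛207):Q] = 3 (min poly x^3 - 207, irreducible since 207 is not a perfect cube). [Q(ω):Q] = 2 (min poly x^2 + x + 1). Since Q(∛207) ⊂ R and ω ∉ R, we have ω ∉ Q(∛207), so x^2 + x + 1 remains irreducible over Q(∛207) and [Q(∛207, ω) : Q(∛207)] = 2. By the tower law, [Q(∛207, ω) : Q] = 3 · 2 = 6. (In fact Q(∛207, ω) is the splitting field of x^3 - 207 over Q.)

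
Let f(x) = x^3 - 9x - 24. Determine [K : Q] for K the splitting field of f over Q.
[K : Q] = 6

By the rational root test, any rational root of the monic integer polynomial f(x) = x^3 - 9x - 24 must be an integer dividing the constant term -24, i.e. one of ±{1, 2, 3, 4, 6, 8, 12, 24}. Evaluating: f(1) = -32, f(-1) = -16, f(2) = -34, f(-2) = -14, f(3) = -24, f(-3) = -24, f(4) = 4, f(-4) = -52, f(6) = 138, f(-6) = -186, f(8) = 416, f(-8) = -464, f(12) = 1596, f(-12) = -1644, f(24) = 13584, f(-24) = -13632; none is 0, so f has no rational root and is therefore irreducible over Q (a cubic with no linear factor over a field is irreducible). For an irreducible cubic, the Galois group is A_3 or S_3 according as the discriminant disc(f) = -4a^3 - 27b^2 = -4·(-9)^3 - 27·(-24)^2 = -12636 is or is not a square in Q. Here disc(f) = -12636 is not a perfect square in Q, so the Galois group of f over Q is not contained in A_3 and must be all of S_3. The splitting field has degree |S_3| = 6 over Q, so [K : Q] = 6.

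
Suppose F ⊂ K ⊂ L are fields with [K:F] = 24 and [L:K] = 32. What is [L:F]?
[L:F] = 768

The tower law says that for any tower of field extensions F ⊂ K ⊂ L with finite degrees, [L:F] = [L:K] · [K:F]. Here this gives [L:F] = 32 · 24 = 768.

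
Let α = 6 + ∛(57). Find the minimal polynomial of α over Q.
m_α(x) = x^3 - 18x^2 + 108x - 273

Set β = α - 6 = ∛(57), so β^3 = 57. Then (α - 6)^3 - 57 = 0, i.e. α is a root of g(x) = (x - 6)^3 - 57 = x^3 - 18x^2 + 108x - 273. Since g(x) = h(x - 6) where h(x) = x^3 - 57, and h is irreducible over Q (because 57 is not a perfect cube, so h has no rational root, and a monic cubic with no rational root is irreducible), g is also irreducible (irreducibility is preserved under the substitution x → x - 6). Hence m_α(x) = x^3 - 18x^2 + 108x - 273.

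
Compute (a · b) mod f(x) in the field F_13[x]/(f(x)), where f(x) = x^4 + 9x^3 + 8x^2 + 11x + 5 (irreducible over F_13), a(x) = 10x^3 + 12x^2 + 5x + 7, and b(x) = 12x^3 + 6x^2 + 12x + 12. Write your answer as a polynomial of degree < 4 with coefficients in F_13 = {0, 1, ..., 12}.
a · b ≡ 8x^3 + 6 (mod f(x))

Multiply in F_13[x]: a(x)·b(x) = (10x^3 + 12x^2 + 5x + 7)·(12x^3 + 6x^2 + 12x + 12) = 3x^6 + 9x^5 + 5x^4 + x^3 + 12x^2 + x + 6. This has degree ≥ 4, so divide by f(x) over F_13: 3x^6 + 9x^5 + 5x^4 + x^3 + 12x^2 + x + 6 = (3x^2 + 8x)·(x^4 + 9x^3 + 8x^2 + 11x + 5) + (8x^3 + 6). Hence a·b ≡ 8x^3 + 6 (mod f). (F_13[x]/(f) is a field with 13^4 = 28561 elements since f is irreducible of degree 4.)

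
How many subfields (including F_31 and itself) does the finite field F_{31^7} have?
F_{31^7} has 2 subfields

The subfields of F_{p^n} are exactly the fields F_{p^d} for d | n (each is the fixed field of the unique index-d subgroup of Gal(F_{p^n}/F_p) ≅ Z/nZ). The divisors of n = 7 are {1, 7}, giving 2 subfields: F_{31^1}, F_{31^7}.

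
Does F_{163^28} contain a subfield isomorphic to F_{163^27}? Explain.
No: F_{163^27} is not a subfield of F_{163^28}

F_{p^m} embeds in F_{p^n} iff m | n. Here 27 ∤ 28 (since 28 = 1·27 + 1 with remainder 1 ≠ 0), so F_{163^27} is not a subfield of F_{163^28}. Equivalently: if it were, the tower law would give 27 = [F_{163^27}:F_163] dividing [F_{163^28}:F_163] = 28, contradiction.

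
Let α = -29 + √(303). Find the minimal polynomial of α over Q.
m_α(x) = x^2 + 58x + 538

From α + 29 = √(303), squaring gives (α + 29)^2 = 303, i.e. α^2 + 58α + 841 = 303, so α^2 + 58α + 538 = 0. The discriminant of x^2 + 58x + 538 is (58)^2 - 4·(538) = 3364 - 2152 = 1212, and 4·(303) is not a perfect square in Q since 303 is squarefree and ≠ 1. Hence x^2 + 58x + 538 is irreducible over Q and is the minimal polynomial of α.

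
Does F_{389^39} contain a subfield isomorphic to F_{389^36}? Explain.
No: F_{389^36} is not a subfield of F_{389^39}

F_{p^m} embeds in F_{p^n} iff m | n. Here 36 ∤ 39 (since 39 = 1·36 + 3 with remainder 3 ≠ 0), so F_{389^36} is not a subfield of F_{389^39}. Equivalently: if it were, the tower law would give 36 = [F_{389^36}:F_389] dividing [F_{389^39}:F_389] = 39, contradiction.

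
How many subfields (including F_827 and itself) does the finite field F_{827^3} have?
F_{827^3} has 2 subfields

The subfields of F_{p^n} are exactly the fields F_{p^d} for d | n (each is the fixed field of the unique index-d subgroup of Gal(F_{p^n}/F_p) ≅ Z/nZ). The divisors of n = 3 are {1, 3}, giving 2 subfields: F_{827^1}, F_{827^3}.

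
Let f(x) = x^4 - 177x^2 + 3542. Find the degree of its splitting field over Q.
[K : Q] = 4

Solving the quadratic in x^2: x^2 = (177 ± √(177^2 - 4·3542))/2 = (177 ± √17161)/2 = (177 ± 131)/2, giving x^2 = 154 or x^2 = 23. So f(x) = (x^2 - 154)(x^2 - 23) and the roots of f are ±√154, ±√23. Hence the splitting field is K = Q(√154, √23). Since 154 and 23 are distinct squarefree integers > 1, their product 3542 is not a perfect square, so √23 ∉ Q(√154). By the tower law [K:Q] = [Q(√154,√23):Q(√154)] · [Q(√154):Q] = 2 · 2 = 4.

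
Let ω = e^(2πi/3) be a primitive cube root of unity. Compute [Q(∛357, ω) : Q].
[Q(∛357, ω) : Q] = 6

[Q(∛357):Q] = 3 (min poly x^3 - 357, irreducible since 357 is not a perfect cube). [Q(ω):Q] = 2 (min poly x^2 + x + 1). Since Q(∛357) ⊂ R and ω ∉ R, we have ω ∉ Q(∛357), so x^2 + x + 1 remains irreducible over Q(∛357) and [Q(∛357, ω) : Q(∛357)] = 2. By the tower law, [Q(∛357, ω) : Q] = 3 · 2 = 6. (In fact Q(∛357, ω) is the splitting field of x^3 - 357 over Q.)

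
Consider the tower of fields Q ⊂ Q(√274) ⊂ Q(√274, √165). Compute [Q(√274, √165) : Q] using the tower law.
[Q(√274, √165) : Q] = 4

[Q(√274):Q] = 2 (min poly x^2 - 274, irreducible since 274 is squarefree > 1). For the top step, suppose √165 ∈ Q(√274), say √165 = c + d√274 with c, d ∈ Q. Squaring: 165 = c^2 + 274d^2 + 2cd√274. Since √274 ∉ Q this forces 2cd = 0. If d = 0 then √165 = c ∈ Q, contradicting 165 squarefree > 1. If c = 0 then 165 = 274d^2, so 274·165 = (274d)^2 is a perfect square in Q — but 274·165 = 45210 is not a perfect square (since 274 and 165 are distinct squarefree integers). Contradiction. Hence √165 ∉ Q(√274), so x^2 - 165 stays irreducible over Q(√274) and [Q(√274, √165) : Q(√274)] = 2. By the tower law, [Q(√274, √165) : Q] = 2 · 2 = 4.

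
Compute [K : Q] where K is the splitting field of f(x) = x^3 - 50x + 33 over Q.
[K : Q] = 6

By the rational root test, any rational root of the monic integer polynomial f(x) = x^3 - 50x + 33 must be an integer dividing the constant term 33, i.e. one of ±{1, 3, 11, 33}. Evaluating: f(1) = -16, f(-1) = 82, f(3) = -90, f(-3) = 156, f(11) = 814, f(-11) = -748, f(33) = 34320, f(-33) = -34254; none is 0, so f has no rational root and is therefore irreducible over Q (a cubic with no linear factor over a field is irreducible). For an irreducible cubic, the Galois group is A_3 or S_3 according as the discriminant disc(f) = -4a^3 - 27b^2 = -4·(-50)^3 - 27·(33)^2 = 470597 is or is not a square in Q. Here disc(f) = 470597 is not a perfect square in Q, so the Galois group of f over Q is not contained in A_3 and must be all of S_3. The splitting field has degree |S_3| = 6 over Q, so [K : Q] = 6.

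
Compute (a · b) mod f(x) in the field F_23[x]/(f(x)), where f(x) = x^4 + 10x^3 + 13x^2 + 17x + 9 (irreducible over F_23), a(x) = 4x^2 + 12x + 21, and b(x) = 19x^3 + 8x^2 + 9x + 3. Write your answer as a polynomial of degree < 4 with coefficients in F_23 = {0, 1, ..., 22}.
a · b ≡ 12x^3 + 22x^2 + 14x + 9 (mod f(x))

Multiply in F_23[x]: a(x)·b(x) = (4x^2 + 12x + 21)·(19x^3 + 8x^2 + 9x + 3) = 7x^5 + 7x^4 + 2x^3 + 12x^2 + 18x + 17. This has degree ≥ 4, so divide by f(x) over F_23: 7x^5 + 7x^4 + 2x^3 + 12x^2 + 18x + 17 = (7x + 6)·(x^4 + 10x^3 + 13x^2 + 17x + 9) + (12x^3 + 22x^2 + 14x + 9). Hence a·b ≡ 12x^3 + 22x^2 + 14x + 9 (mod f). (F_23[x]/(f) is a field with 23^4 = 279841 elements since f is irreducible of degree 4.)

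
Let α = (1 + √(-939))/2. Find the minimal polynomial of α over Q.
m_α(x) = x^2 - x + 235

From 2α - 1 = √(-939), squaring gives (2α - 1)^2 = -939, i.e. 4α^2 - 4α + 1 = -939, so α^2 - α + (1 + 939)/4 = 0. Since -939 ≡ 1 (mod 4), (1 + 939)/4 = 235 ∈ Z. The polynomial x^2 - x + 235 has discriminant 1 - 4·(235) = -939, which is not a perfect square in Q (d = -939 is squarefree and ≠ 1), so x^2 - x + 235 is irreducible over Q. It is the minimal polynomial of α.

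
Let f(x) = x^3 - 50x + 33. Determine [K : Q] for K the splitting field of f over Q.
[K : Q] = 6

By the rational root test, any rational root of the monic integer polynomial f(x) = x^3 - 50x + 33 must be an integer dividing the constant term 33, i.e. one of ±{1, 3, 11, 33}. Evaluating: f(1) = -16, f(-1) = 82, f(3) = -90, f(-3) = 156, f(11) = 814, f(-11) = -748, f(33) = 34320, f(-33) = -34254; none is 0, so f has no rational root and is therefore irreducible over Q (a cubic with no linear factor over a field is irreducible). For an irreducible cubic, the Galois group is A_3 or S_3 according as the discriminant disc(f) = -4a^3 - 27b^2 = -4·(-50)^3 - 27·(33)^2 = 470597 is or is not a square in Q. Here disc(f) = 470597 is not a perfect square in Q, so the Galois group of f over Q is not contained in A_3 and must be all of S_3. The splitting field has degree |S_3| = 6 over Q, so [K : Q] = 6.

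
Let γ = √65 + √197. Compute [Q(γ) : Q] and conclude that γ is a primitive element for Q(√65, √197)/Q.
[Q(γ) : Q] = 4 (equivalently, Q(γ) = Q(√65, √197))

Obviously Q(γ) ⊆ Q(√65, √197), and [Q(√65, √197):Q] = 4 (since 65, 197 are distinct squarefree integers > 1 with 12805 not a perfect square). To show equality we compute the minimal polynomial of γ. From γ = √65 + √197: γ^2 = 65 + 2√(12805) + 197 = 262 + 2√(12805), so γ^2 - 262 = 2√(12805); squaring, (γ^2 - 262)^2 = 4·12805, i.e. γ^4 - 524γ^2 + 68644 - 51220 = 0, i.e. γ^4 - 524γ^2 + 17424 = 0. So γ is a root of x^4 - 524x^2 + 17424. This polynomial is irreducible over Q: it has no rational root (each ±√65 ± √197 is irrational), and any factorization into two quadratics over Q would force √(12805) ∈ Q (pairing opposite roots) or √65, √197 ∈ Q (other pairings), all impossible. Hence [Q(γ):Q] = 4 = [Q(√65, √197):Q], so Q(γ) = Q(√65, √197).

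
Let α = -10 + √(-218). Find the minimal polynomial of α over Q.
m_α(x) = x^2 + 20x + 318

From α + 10 = √(-218), squaring gives (α + 10)^2 = -218, i.e. α^2 + 20α + 100 = -218, so α^2 + 20α + 318 = 0. The discriminant of x^2 + 20x + 318 is (20)^2 - 4·(318) = 400 - 1272 = -872, and 4·(-218) is not a perfect square in Q since -218 is squarefree and ≠ 1. Hence x^2 + 20x + 318 is irreducible over Q and is the minimal polynomial of α.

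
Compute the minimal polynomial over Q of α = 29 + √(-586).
m_α(x) = x^2 - 58x + 1427

From α - 29 = √(-586), squaring gives (α - 29)^2 = -586, i.e. α^2 - 58α + 841 = -586, so α^2 - 58α + 1427 = 0. The discriminant of x^2 - 58x + 1427 is (-58)^2 - 4·(1427) = 3364 - 5708 = -2344, and 4·(-586) is not a perfect square in Q since -586 is squarefree and ≠ 1. Hence x^2 - 58x + 1427 is irreducible over Q and is the minimal polynomial of α.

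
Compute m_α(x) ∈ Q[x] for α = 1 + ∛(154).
m_α(x) = x^3 - 3x^2 + 3x - 155

Set β = α - 1 = ∛(154), so β^3 = 154. Then (α - 1)^3 - 154 = 0, i.e. α is a root of g(x) = (x - 1)^3 - 154 = x^3 - 3x^2 + 3x - 155. Since g(x) = h(x - 1) where h(x) = x^3 - 154, and h is irreducible over Q (because 154 is not a perfect cube, so h has no rational root, and a monic cubic with no rational root is irreducible), g is also irreducible (irreducibility is preserved under the substitution x → x - 1). Hence m_α(x) = x^3 - 3x^2 + 3x - 155.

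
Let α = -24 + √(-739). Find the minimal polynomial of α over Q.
m_α(x) = x^2 + 48x + 1315

From α + 24 = √(-739), squaring gives (α + 24)^2 = -739, i.e. α^2 + 48α + 576 = -739, so α^2 + 48α + 1315 = 0. The discriminant of x^2 + 48x + 1315 is (48)^2 - 4·(1315) = 2304 - 5260 = -2956, and 4·(-739) is not a perfect square in Q since -739 is squarefree and ≠ 1. Hence x^2 + 48x + 1315 is irreducible over Q and is the minimal polynomial of α.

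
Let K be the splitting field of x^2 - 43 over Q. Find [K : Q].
[K : Q] = 2

f(x) = x^2 - 43 factors as (x - √43)(x + √43). The splitting field is K = Q(√43). Since 43 is squarefree and > 1, it is not a perfect square, so x^2 - 43 is irreducible over Q and [Q(√43) : Q] = 2. Hence [K : Q] = 2.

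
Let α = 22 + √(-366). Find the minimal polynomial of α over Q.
m_α(x) = x^2 - 44x + 850

From α - 22 = √(-366), squaring gives (α - 22)^2 = -366, i.e. α^2 - 44α + 484 = -366, so α^2 - 44α + 850 = 0. The discriminant of x^2 - 44x + 850 is (-44)^2 - 4·(850) = 1936 - 3400 = -1464, and 4·(-366) is not a perfect square in Q since -366 is squarefree and ≠ 1. Hence x^2 - 44x + 850 is irreducible over Q and is the minimal polynomial of α.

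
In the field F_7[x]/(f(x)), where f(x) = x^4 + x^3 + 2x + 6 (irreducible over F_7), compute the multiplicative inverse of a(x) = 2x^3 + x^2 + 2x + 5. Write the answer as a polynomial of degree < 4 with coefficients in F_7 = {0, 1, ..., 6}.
a(x)^(-1) ≡ 3x^2 + 2x (mod f(x))

Since f is irreducible over F_7, F_7[x]/(f) is a field and a(x) ≠ 0 has an inverse. Apply the extended Euclidean algorithm to f(x) and a(x) in F_7[x]: f(x) = (4x + 2)·a(x) + (4x^2 + 6x + 3);  a(x) = (4x + 3)·(4x^2 + 6x + 3) + (3). The last nonzero remainder is the constant 3 = gcd(f, a) in F_7. Back-substituting through the division chain expresses 3 = s(x)·a(x) + t(x)·f(x) with s(x) ≡ 2x^2 + 6x (mod f), so (2x^2 + 6x)·a(x) ≡ 3 (mod f). Multiplying by 3^(-1) ≡ 5 in F_7 gives a(x)^(-1) ≡ 5·(2x^2 + 6x) ≡ 3x^2 + 2x (mod f). Check: (2x^3 + x^2 + 2x + 5)·(3x^2 + 2x) = 6x^5 + x^3 + 5x^2 + 3x ≡ 1 (mod x^4 + x^3 + 2x + 6).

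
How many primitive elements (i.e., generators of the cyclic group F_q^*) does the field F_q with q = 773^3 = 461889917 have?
There are φ(461889916) = 229747968 primitive elements

F_q^* is cyclic of order q - 1 = 461889916. A cyclic group of order m has exactly φ(m) generators. Here m = 461889916 = 2^2 · 193 · 598303, so the number of primitive elements is φ(461889916) = 229747968.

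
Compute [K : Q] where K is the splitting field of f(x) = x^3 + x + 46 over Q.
[K : Q] = 6

By the rational root test, any rational root of the monic integer polynomial f(x) = x^3 + x + 46 must be an integer dividing the constant term 46, i.e. one of ±{1, 2, 23, 46}. Evaluating: f(1) = 48, f(-1) = 44, f(2) = 56, f(-2) = 36, f(23) = 12236, f(-23) = -12144, f(46) = 97428, f(-46) = -97336; none is 0, so f has no rational root and is therefore irreducible over Q (a cubic with no linear factor over a field is irreducible). For an irreducible cubic, the Galois group is A_3 or S_3 according as the discriminant disc(f) = -4a^3 - 27b^2 = -4·(1)^3 - 27·(46)^2 = -57136 is or is not a square in Q. Here disc(f) = -57136 is not a perfect square in Q, so the Galois group of f over Q is not contained in A_3 and must be all of S_3. The splitting field has degree |S_3| = 6 over Q, so [K : Q] = 6.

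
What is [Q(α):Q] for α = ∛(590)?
[Q(α):Q] = 3

The minimal polynomial of α is x^3 - 590, irreducible over Q since 590 is not a perfect cube (so x^3 - 590 has no rational root). Hence [Q(α):Q] = deg(m_α) = 3.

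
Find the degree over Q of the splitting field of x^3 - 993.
[K : Q] = 6

The roots of x^3 - 993 are ∛993, ω∛993, ω^2∛993 where ω = e^(2πi/3) is a primitive cube root of unity, so K = Q(∛993, ω). Now [Q(∛993):Q] = 3 (since 993 is not a perfect cube, x^3 - 993 is irreducible) and [Q(ω):Q] = 2. Both 2 and 3 divide [K:Q], and [K:Q] ≤ 3·2 = 6, so [K:Q] = 6. (Equivalently: Q(∛993) ⊂ R but ω ∉ R, so [K : Q(∛993)] = 2.)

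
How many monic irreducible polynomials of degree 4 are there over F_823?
There are 114693474228 monic irreducible polynomials of degree 4 over F_823

Each element of F_{823^4} that lies in no proper subfield is a root of exactly one monic irreducible of degree 4 over F_823, and each such polynomial has 4 distinct roots in F_{823^4}. By Möbius inversion the count is N_823(4) = (1/4) Σ_{d|4} μ(4/d) · 823^d = (1/4)(μ(4)·823^1 + μ(2)·823^2 + μ(1)·823^4) = 458773896912/4 = 114693474228.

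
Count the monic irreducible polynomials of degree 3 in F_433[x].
There are 27060768 monic irreducible polynomials of degree 3 over F_433

Each element of F_{433^3} that lies in no proper subfield is a root of exactly one monic irreducible of degree 3 over F_433, and each such polynomial has 3 distinct roots in F_{433^3}. By Möbius inversion the count is N_433(3) = (1/3) Σ_{d|3} μ(3/d) · 433^d = (1/3)(μ(3)·433^1 + μ(1)·433^3) = 81182304/3 = 27060768.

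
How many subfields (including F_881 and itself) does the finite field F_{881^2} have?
F_{881^2} has 2 subfields

The subfields of F_{p^n} are exactly the fields F_{p^d} for d | n (each is the fixed field of the unique index-d subgroup of Gal(F_{p^n}/F_p) ≅ Z/nZ). The divisors of n = 2 are {1, 2}, giving 2 subfields: F_{881^1}, F_{881^2}.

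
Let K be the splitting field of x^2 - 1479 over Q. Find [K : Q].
[K : Q] = 2

f(x) = x^2 - 1479 factors as (x - √1479)(x + √1479). The splitting field is K = Q(√1479). Since 1479 is squarefree and > 1, it is not a perfect square, so x^2 - 1479 is irreducible over Q and [Q(√1479) : Q] = 2. Hence [K : Q] = 2.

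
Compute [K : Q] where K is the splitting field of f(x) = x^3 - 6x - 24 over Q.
[K : Q] = 6

By the rational root test, any rational root of the monic integer polynomial f(x) = x^3 - 6x - 24 must be an integer dividing the constant term -24, i.e. one of ±{1, 2, 3, 4, 6, 8, 12, 24}. Evaluating: f(1) = -29, f(-1) = -19, f(2) = -28, f(-2) = -20, f(3) = -15, f(-3) = -33, f(4) = 16, f(-4) = -64, f(6) = 156, f(-6) = -204, f(8) = 440, f(-8) = -488, f(12) = 1632, f(-12) = -1680, f(24) = 13656, f(-24) = -13704; none is 0, so f has no rational root and is therefore irreducible over Q (a cubic with no linear factor over a field is irreducible). For an irreducible cubic, the Galois group is A_3 or S_3 according as the discriminant disc(f) = -4a^3 - 27b^2 = -4·(-6)^3 - 27·(-24)^2 = -14688 is or is not a square in Q. Here disc(f) = -14688 is not a perfect square in Q, so the Galois group of f over Q is not contained in A_3 and must be all of S_3. The splitting field has degree |S_3| = 6 over Q, so [K : Q] = 6.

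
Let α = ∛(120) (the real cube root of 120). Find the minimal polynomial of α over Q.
m_α(x) = x^3 - 120

α satisfies α^3 = 120, so x^3 - 120 annihilates α. By the rational root test, a rational root p/q (in lowest terms) of x^3 - 120 would satisfy p^3 = 120 q^3, forcing q = 1 and p^3 = 120; but 120 is not a perfect cube, contradiction. A monic cubic over Q with no rational root is irreducible (any nontrivial factorization would include a linear factor). Hence x^3 - 120 is the minimal polynomial of α, and in particular [Q(α):Q] = 3.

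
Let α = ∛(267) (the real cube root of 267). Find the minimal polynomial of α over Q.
m_α(x) = x^3 - 267

α satisfies α^3 = 267, so x^3 - 267 annihilates α. By the rational root test, a rational root p/q (in lowest terms) of x^3 - 267 would satisfy p^3 = 267 q^3, forcing q = 1 and p^3 = 267; but 267 is not a perfect cube, contradiction. A monic cubic over Q with no rational root is irreducible (any nontrivial factorization would include a linear factor). Hence x^3 - 267 is the minimal polynomial of α, and in particular [Q(α):Q] = 3.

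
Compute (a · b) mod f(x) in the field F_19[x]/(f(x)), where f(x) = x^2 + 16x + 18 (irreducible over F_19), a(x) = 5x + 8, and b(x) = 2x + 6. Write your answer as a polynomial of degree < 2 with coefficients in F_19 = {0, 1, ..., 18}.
a · b ≡ 1 (mod f(x))

Multiply in F_19[x]: a(x)·b(x) = (5x + 8)·(2x + 6) = 10x^2 + 8x + 10. This has degree ≥ 2, so divide by f(x) over F_19: 10x^2 + 8x + 10 = (10)·(x^2 + 16x + 18) + (1). Hence a·b ≡ 1 (mod f). (F_19[x]/(f) is a field with 19^2 = 361 elements since f is irreducible of degree 2.)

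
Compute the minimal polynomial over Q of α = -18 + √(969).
m_α(x) = x^2 + 36x - 645

From α + 18 = √(969), squaring gives (α + 18)^2 = 969, i.e. α^2 + 36α + 324 = 969, so α^2 + 36α - 645 = 0. The discriminant of x^2 + 36x - 645 is (36)^2 - 4·(-645) = 1296 + 2580 = 3876, and 4·(969) is not a perfect square in Q since 969 is squarefree and ≠ 1. Hence x^2 + 36x - 645 is irreducible over Q and is the minimal polynomial of α.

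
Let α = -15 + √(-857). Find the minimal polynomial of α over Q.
m_α(x) = x^2 + 30x + 1082

From α + 15 = √(-857), squaring gives (α + 15)^2 = -857, i.e. α^2 + 30α + 225 = -857, so α^2 + 30α + 1082 = 0. The discriminant of x^2 + 30x + 1082 is (30)^2 - 4·(1082) = 900 - 4328 = -3428, and 4·(-857) is not a perfect square in Q since -857 is squarefree and ≠ 1. Hence x^2 + 30x + 1082 is irreducible over Q and is the minimal polynomial of α.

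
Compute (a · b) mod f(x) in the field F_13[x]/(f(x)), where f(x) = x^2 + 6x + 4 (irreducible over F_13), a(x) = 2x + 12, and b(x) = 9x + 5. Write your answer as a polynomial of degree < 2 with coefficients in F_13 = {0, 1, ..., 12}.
a · b ≡ 10x + 1 (mod f(x))

Multiply in F_13[x]: a(x)·b(x) = (2x + 12)·(9x + 5) = 5x^2 + x + 8. This has degree ≥ 2, so divide by f(x) over F_13: 5x^2 + x + 8 = (5)·(x^2 + 6x + 4) + (10x + 1). Hence a·b ≡ 10x + 1 (mod f). (F_13[x]/(f) is a field with 13^2 = 169 elements since f is irreducible of degree 2.)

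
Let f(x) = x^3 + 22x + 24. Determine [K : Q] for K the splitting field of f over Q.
[K : Q] = 6

By the rational root test, any rational root of the monic integer polynomial f(x) = x^3 + 22x + 24 must be an integer dividing the constant term 24, i.e. one of ±{1, 2, 3, 4, 6, 8, 12, 24}. Evaluating: f(1) = 47, f(-1) = 1, f(2) = 76, f(-2) = -28, f(3) = 117, f(-3) = -69, f(4) = 176, f(-4) = -128, f(6) = 372, f(-6) = -324, f(8) = 712, f(-8) = -664, f(12) = 2016, f(-12) = -1968, f(24) = 14376, f(-24) = -14328; none is 0, so f has no rational root and is therefore irreducible over Q (a cubic with no linear factor over a field is irreducible). For an irreducible cubic, the Galois group is A_3 or S_3 according as the discriminant disc(f) = -4a^3 - 27b^2 = -4·(22)^3 - 27·(24)^2 = -58144 is or is not a square in Q. Here disc(f) = -58144 is not a perfect square in Q, so the Galois group of f over Q is not contained in A_3 and must be all of S_3. The splitting field has degree |S_3| = 6 over Q, so [K : Q] = 6.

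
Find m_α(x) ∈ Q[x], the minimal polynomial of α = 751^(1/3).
m_α(x) = x^3 - 751

α satisfies α^3 = 751, so x^3 - 751 annihilates α. By the rational root test, a rational root p/q (in lowest terms) of x^3 - 751 would satisfy p^3 = 751 q^3, forcing q = 1 and p^3 = 751; but 751 is not a perfect cube, contradiction. A monic cubic over Q with no rational root is irreducible (any nontrivial factorization would include a linear factor). Hence x^3 - 751 is the minimal polynomial of α, and in particular [Q(α):Q] = 3.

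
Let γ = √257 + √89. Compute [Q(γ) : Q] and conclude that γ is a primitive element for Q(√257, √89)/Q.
[Q(γ) : Q] = 4 (equivalently, Q(γ) = Q(√257, √89))

Obviously Q(γ) ⊆ Q(√257, √89), and [Q(√257, √89):Q] = 4 (since 257, 89 are distinct squarefree integers > 1 with 22873 not a perfect square). To show equality we compute the minimal polynomial of γ. From γ = √257 + √89: γ^2 = 257 + 2√(22873) + 89 = 346 + 2√(22873), so γ^2 - 346 = 2√(22873); squaring, (γ^2 - 346)^2 = 4·22873, i.e. γ^4 - 692γ^2 + 119716 - 91492 = 0, i.e. γ^4 - 692γ^2 + 28224 = 0. So γ is a root of x^4 - 692x^2 + 28224. This polynomial is irreducible over Q: it has no rational root (each ±√257 ± √89 is irrational), and any factorization into two quadratics over Q would force √(22873) ∈ Q (pairing opposite roots) or √257, √89 ∈ Q (other pairings), all impossible. Hence [Q(γ):Q] = 4 = [Q(√257, √89):Q], so Q(γ) = Q(√257, √89).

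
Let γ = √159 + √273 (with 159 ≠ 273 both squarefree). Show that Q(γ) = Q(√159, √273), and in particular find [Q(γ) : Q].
[Q(γ) : Q] = 4 (equivalently, Q(γ) = Q(√159, √273))

Obviously Q(γ) ⊆ Q(√159, √273), and [Q(√159, √273):Q] = 4 (since 159, 273 are distinct squarefree integers > 1 with 43407 not a perfect square). To show equality we compute the minimal polynomial of γ. From γ = √159 + √273: γ^2 = 159 + 2√(43407) + 273 = 432 + 2√(43407), so γ^2 - 432 = 2√(43407); squaring, (γ^2 - 432)^2 = 4·43407, i.e. γ^4 - 864γ^2 + 186624 - 173628 = 0, i.e. γ^4 - 864γ^2 + 12996 = 0. So γ is a root of x^4 - 864x^2 + 12996. This polynomial is irreducible over Q: it has no rational root (each ±√159 ± √273 is irrational), and any factorization into two quadratics over Q would force √(43407) ∈ Q (pairing opposite roots) or √159, √273 ∈ Q (other pairings), all impossible. Hence [Q(γ):Q] = 4 = [Q(√159, √273):Q], so Q(γ) = Q(√159, √273).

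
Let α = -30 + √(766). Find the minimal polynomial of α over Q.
m_α(x) = x^2 + 60x + 134

From α + 30 = √(766), squaring gives (α + 30)^2 = 766, i.e. α^2 + 60α + 900 = 766, so α^2 + 60α + 134 = 0. The discriminant of x^2 + 60x + 134 is (60)^2 - 4·(134) = 3600 - 536 = 3064, and 4·(766) is not a perfect square in Q since 766 is squarefree and ≠ 1. Hence x^2 + 60x + 134 is irreducible over Q and is the minimal polynomial of α.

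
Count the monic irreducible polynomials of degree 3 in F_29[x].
There are 8120 monic irreducible polynomials of degree 3 over F_29

Each element of F_{29^3} that lies in no proper subfield is a root of exactly one monic irreducible of degree 3 over F_29, and each such polynomial has 3 distinct roots in F_{29^3}. By Möbius inversion the count is N_29(3) = (1/3) Σ_{d|3} μ(3/d) · 29^d = (1/3)(μ(3)·29^1 + μ(1)·29^3) = 24360/3 = 8120.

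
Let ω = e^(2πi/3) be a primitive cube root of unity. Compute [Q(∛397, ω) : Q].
[Q(∛397, ω) : Q] = 6

[Q(∛397):Q] = 3 (min poly x^3 - 397, irreducible since 397 is not a perfect cube). [Q(ω):Q] = 2 (min poly x^2 + x + 1). Since Q(∛397) ⊂ R and ω ∉ R, we have ω ∉ Q(∛397), so x^2 + x + 1 remains irreducible over Q(∛397) and [Q(∛397, ω) : Q(∛397)] = 2. By the tower law, [Q(∛397, ω) : Q] = 3 · 2 = 6. (In fact Q(∛397, ω) is the splitting field of x^3 - 397 over Q.)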